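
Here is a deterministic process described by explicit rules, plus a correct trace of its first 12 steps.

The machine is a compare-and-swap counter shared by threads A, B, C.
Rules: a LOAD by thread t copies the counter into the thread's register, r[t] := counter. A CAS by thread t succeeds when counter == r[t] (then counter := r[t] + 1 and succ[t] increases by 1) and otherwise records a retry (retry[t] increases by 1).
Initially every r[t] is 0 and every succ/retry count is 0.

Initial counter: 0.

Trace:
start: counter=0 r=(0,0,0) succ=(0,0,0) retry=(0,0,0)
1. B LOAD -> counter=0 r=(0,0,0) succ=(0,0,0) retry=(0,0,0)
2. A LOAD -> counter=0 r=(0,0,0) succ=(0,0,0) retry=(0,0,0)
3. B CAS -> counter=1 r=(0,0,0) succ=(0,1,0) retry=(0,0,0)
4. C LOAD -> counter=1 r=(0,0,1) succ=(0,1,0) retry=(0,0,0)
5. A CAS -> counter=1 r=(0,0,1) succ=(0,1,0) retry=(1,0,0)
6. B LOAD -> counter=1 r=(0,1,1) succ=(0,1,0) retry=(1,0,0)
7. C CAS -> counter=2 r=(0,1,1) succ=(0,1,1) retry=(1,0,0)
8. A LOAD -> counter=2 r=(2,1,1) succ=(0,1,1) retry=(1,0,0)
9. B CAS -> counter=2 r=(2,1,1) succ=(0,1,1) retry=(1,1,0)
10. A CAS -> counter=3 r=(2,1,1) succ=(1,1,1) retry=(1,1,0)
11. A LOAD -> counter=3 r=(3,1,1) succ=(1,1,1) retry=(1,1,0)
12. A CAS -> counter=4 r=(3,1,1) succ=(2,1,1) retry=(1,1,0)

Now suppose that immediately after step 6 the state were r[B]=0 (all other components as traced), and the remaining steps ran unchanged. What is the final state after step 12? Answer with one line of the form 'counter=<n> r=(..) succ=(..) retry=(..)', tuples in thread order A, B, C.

state after step 6 := counter=1 r=(0,0,1) succ=(0,1,0) retry=(1,0,0)
7. C CAS -> counter=2 r=(0,0,1) succ=(0,1,1) retry=(1,0,0)
8. A LOAD -> counter=2 r=(2,0,1) succ=(0,1,1) retry=(1,0,0)
9. B CAS -> counter=2 r=(2,0,1) succ=(0,1,1) retry=(1,1,0)
10. A CAS -> counter=3 r=(2,0,1) succ=(1,1,1) retry=(1,1,0)
11. A LOAD -> counter=3 r=(3,0,1) succ=(1,1,1) retry=(1,1,0)
12. A CAS -> counter=4 r=(3,0,1) succ=(2,1,1) retry=(1,1,0)

counter=4 r=(3,0,1) succ=(2,1,1) retry=(1,1,0)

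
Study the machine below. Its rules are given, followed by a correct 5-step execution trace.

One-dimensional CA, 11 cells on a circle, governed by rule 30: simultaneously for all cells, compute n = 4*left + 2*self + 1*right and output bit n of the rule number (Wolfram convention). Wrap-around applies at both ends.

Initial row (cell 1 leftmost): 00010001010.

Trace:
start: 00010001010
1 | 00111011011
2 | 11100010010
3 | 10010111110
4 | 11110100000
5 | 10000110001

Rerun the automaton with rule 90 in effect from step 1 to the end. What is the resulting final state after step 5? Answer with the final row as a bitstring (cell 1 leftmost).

(re-executing steps 1..5 under rule 90; state before step 1: 00010001010)
1 | 00101010001
2 | 11000001010
3 | 11100010000
4 | 10110101001
5 | 10110000111

10110000111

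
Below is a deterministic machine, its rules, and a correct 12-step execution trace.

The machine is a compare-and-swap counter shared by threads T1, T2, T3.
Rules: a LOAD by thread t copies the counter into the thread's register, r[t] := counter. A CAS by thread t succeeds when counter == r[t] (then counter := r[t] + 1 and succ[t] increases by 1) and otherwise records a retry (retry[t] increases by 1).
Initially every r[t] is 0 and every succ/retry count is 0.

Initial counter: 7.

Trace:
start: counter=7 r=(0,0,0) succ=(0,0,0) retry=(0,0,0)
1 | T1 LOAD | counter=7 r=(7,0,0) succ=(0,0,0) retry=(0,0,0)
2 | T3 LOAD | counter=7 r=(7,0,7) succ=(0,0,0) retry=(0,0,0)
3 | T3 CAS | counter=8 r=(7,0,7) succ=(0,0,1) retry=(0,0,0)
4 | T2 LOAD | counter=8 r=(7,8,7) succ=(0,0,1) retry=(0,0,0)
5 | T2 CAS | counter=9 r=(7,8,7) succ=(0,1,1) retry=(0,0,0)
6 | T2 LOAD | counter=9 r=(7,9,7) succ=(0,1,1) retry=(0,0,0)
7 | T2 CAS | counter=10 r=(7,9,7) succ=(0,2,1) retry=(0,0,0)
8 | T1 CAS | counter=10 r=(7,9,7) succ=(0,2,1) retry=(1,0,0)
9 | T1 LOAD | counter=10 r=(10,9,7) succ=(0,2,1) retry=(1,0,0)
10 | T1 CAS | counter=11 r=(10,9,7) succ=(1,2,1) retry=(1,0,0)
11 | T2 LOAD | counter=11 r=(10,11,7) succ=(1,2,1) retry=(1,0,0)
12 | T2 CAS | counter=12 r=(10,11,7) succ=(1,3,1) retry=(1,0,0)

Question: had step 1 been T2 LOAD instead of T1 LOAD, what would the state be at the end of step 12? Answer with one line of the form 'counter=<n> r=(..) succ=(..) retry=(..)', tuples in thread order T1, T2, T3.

counter=12 r=(10,11,7) succ=(1,3,1) retry=(1,0,0)

(re-executing from step 1 with the substitution; state before step 1: counter=7 r=(0,0,0) succ=(0,0,0) retry=(0,0,0))
1 | T2 LOAD | counter=7 r=(0,7,0) succ=(0,0,0) retry=(0,0,0)
2 | T3 LOAD | counter=7 r=(0,7,7) succ=(0,0,0) retry=(0,0,0)
3 | T3 CAS | counter=8 r=(0,7,7) succ=(0,0,1) retry=(0,0,0)
4 | T2 LOAD | counter=8 r=(0,8,7) succ=(0,0,1) retry=(0,0,0)
5 | T2 CAS | counter=9 r=(0,8,7) succ=(0,1,1) retry=(0,0,0)
6 | T2 LOAD | counter=9 r=(0,9,7) succ=(0,1,1) retry=(0,0,0)
7 | T2 CAS | counter=10 r=(0,9,7) succ=(0,2,1) retry=(0,0,0)
8 | T1 CAS | counter=10 r=(0,9,7) succ=(0,2,1) retry=(1,0,0)
9 | T1 LOAD | counter=10 r=(10,9,7) succ=(0,2,1) retry=(1,0,0)
10 | T1 CAS | counter=11 r=(10,9,7) succ=(1,2,1) retry=(1,0,0)
11 | T2 LOAD | counter=11 r=(10,11,7) succ=(1,2,1) retry=(1,0,0)
12 | T2 CAS | counter=12 r=(10,11,7) succ=(1,3,1) retry=(1,0,0)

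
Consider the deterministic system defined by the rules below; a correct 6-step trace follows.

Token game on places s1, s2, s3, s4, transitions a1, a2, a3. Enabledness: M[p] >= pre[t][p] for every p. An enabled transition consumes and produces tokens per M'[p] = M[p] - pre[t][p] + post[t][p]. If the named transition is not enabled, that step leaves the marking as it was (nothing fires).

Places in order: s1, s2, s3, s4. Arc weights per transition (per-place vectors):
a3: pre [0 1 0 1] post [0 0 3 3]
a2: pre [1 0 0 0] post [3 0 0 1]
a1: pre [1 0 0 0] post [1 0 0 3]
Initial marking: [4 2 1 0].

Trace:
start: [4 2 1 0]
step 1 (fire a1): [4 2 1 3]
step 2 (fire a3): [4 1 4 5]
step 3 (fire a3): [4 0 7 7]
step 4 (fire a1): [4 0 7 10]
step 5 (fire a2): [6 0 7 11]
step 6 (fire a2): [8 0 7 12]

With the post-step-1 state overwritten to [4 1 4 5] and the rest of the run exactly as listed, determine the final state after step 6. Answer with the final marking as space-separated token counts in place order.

state after step 1 := [4 1 4 5]
step 2 (fire a3): [4 0 7 7]
step 3 (fire a3): [4 0 7 7]
step 4 (fire a1): [4 0 7 10]
step 5 (fire a2): [6 0 7 11]
step 6 (fire a2): [8 0 7 12]

8 0 7 12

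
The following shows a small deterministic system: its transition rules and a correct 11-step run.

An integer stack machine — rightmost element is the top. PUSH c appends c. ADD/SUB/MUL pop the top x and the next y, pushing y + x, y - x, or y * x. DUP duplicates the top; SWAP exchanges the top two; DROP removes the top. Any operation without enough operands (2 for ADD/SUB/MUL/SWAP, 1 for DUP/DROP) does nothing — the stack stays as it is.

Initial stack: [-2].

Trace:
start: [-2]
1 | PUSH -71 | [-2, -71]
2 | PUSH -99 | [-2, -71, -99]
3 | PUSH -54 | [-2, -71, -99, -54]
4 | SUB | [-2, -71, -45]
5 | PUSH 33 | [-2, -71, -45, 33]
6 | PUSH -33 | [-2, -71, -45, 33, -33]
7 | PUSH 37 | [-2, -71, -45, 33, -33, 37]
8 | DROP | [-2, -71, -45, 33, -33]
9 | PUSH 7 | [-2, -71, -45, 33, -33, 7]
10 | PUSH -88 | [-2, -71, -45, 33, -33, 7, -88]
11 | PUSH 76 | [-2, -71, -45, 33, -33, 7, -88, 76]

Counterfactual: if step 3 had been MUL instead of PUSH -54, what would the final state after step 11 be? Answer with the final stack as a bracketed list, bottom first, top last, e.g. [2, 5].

[-7031, 33, -33, 7, -88, 76]

(re-executing from step 3 with the substitution; state before step 3: [-2, -71, -99])
3 | MUL | [-2, 7029]
4 | SUB | [-7031]
5 | PUSH 33 | [-7031, 33]
6 | PUSH -33 | [-7031, 33, -33]
7 | PUSH 37 | [-7031, 33, -33, 37]
8 | DROP | [-7031, 33, -33]
9 | PUSH 7 | [-7031, 33, -33, 7]
10 | PUSH -88 | [-7031, 33, -33, 7, -88]
11 | PUSH 76 | [-7031, 33, -33, 7, -88, 76]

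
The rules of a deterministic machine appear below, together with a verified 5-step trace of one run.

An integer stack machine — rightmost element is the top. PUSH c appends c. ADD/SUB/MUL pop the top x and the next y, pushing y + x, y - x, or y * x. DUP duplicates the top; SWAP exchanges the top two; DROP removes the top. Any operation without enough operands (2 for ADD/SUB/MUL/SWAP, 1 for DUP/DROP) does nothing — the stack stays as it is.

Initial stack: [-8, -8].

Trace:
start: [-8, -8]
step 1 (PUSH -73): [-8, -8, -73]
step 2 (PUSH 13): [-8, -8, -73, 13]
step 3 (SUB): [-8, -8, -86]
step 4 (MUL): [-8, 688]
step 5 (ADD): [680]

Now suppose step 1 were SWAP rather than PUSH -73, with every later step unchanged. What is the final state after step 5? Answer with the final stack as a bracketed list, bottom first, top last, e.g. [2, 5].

(re-executing from step 1 with the substitution; state before step 1: [-8, -8])
step 1 (SWAP): [-8, -8]
step 2 (PUSH 13): [-8, -8, 13]
step 3 (SUB): [-8, -21]
step 4 (MUL): [168]
step 5 (ADD): [168]

[168]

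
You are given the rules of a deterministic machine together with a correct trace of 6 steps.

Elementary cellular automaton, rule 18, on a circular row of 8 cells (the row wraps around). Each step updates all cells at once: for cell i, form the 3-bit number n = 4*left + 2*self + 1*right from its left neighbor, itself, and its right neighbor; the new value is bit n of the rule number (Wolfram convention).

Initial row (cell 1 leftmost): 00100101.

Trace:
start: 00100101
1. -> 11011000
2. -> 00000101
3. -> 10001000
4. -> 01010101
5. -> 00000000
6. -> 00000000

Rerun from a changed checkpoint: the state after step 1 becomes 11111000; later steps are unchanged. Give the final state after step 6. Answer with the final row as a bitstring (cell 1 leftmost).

00000000

state after step 1 := 11111000
2. -> 00000101
3. -> 10001000
4. -> 01010101
5. -> 00000000
6. -> 00000000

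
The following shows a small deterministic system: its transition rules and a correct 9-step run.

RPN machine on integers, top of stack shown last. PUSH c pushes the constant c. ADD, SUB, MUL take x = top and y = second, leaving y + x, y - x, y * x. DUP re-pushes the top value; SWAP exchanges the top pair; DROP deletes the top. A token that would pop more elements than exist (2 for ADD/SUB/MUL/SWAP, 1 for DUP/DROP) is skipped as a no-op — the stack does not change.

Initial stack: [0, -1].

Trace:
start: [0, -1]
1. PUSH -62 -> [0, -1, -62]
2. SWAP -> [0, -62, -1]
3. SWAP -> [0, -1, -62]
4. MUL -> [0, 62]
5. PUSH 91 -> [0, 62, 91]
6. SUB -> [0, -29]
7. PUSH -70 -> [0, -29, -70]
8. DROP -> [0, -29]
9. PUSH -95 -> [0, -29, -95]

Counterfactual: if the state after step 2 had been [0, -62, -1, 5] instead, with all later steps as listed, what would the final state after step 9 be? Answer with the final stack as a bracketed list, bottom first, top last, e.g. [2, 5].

[0, -62, -96, -95]

state after step 2 := [0, -62, -1, 5]
3. SWAP -> [0, -62, 5, -1]
4. MUL -> [0, -62, -5]
5. PUSH 91 -> [0, -62, -5, 91]
6. SUB -> [0, -62, -96]
7. PUSH -70 -> [0, -62, -96, -70]
8. DROP -> [0, -62, -96]
9. PUSH -95 -> [0, -62, -96, -95]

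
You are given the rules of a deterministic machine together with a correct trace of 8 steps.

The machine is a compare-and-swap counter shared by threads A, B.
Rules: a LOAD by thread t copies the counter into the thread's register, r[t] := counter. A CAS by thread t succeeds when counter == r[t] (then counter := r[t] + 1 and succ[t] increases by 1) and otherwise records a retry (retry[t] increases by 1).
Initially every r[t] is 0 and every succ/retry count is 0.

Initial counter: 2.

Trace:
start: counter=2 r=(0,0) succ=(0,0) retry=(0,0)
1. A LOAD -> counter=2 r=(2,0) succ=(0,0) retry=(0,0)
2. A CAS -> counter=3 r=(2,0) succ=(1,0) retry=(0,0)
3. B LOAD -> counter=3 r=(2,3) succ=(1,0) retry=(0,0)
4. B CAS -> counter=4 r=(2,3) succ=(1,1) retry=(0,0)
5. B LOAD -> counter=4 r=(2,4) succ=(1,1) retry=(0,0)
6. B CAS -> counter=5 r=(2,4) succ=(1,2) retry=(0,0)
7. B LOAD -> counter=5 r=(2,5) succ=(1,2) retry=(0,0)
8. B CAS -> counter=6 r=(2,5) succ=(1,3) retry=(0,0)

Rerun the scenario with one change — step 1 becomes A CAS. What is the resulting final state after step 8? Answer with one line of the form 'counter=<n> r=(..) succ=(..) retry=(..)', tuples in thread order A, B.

counter=5 r=(0,4) succ=(0,3) retry=(2,0)

(re-executing from step 1 with the substitution; state before step 1: counter=2 r=(0,0) succ=(0,0) retry=(0,0))
1. A CAS -> counter=2 r=(0,0) succ=(0,0) retry=(1,0)
2. A CAS -> counter=2 r=(0,0) succ=(0,0) retry=(2,0)
3. B LOAD -> counter=2 r=(0,2) succ=(0,0) retry=(2,0)
4. B CAS -> counter=3 r=(0,2) succ=(0,1) retry=(2,0)
5. B LOAD -> counter=3 r=(0,3) succ=(0,1) retry=(2,0)
6. B CAS -> counter=4 r=(0,3) succ=(0,2) retry=(2,0)
7. B LOAD -> counter=4 r=(0,4) succ=(0,2) retry=(2,0)
8. B CAS -> counter=5 r=(0,4) succ=(0,3) retry=(2,0)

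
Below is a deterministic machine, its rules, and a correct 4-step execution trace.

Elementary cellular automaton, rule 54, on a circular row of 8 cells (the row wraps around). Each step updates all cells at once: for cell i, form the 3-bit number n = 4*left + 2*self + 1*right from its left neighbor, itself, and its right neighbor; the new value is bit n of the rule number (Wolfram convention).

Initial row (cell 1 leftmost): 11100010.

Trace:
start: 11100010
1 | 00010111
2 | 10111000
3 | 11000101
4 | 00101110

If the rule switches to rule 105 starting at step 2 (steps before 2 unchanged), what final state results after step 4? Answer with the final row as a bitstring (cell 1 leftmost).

00101011

(re-executing steps 2..4 under rule 105; state before step 2: 00010111)
2 | 01001101
3 | 10001110
4 | 00101011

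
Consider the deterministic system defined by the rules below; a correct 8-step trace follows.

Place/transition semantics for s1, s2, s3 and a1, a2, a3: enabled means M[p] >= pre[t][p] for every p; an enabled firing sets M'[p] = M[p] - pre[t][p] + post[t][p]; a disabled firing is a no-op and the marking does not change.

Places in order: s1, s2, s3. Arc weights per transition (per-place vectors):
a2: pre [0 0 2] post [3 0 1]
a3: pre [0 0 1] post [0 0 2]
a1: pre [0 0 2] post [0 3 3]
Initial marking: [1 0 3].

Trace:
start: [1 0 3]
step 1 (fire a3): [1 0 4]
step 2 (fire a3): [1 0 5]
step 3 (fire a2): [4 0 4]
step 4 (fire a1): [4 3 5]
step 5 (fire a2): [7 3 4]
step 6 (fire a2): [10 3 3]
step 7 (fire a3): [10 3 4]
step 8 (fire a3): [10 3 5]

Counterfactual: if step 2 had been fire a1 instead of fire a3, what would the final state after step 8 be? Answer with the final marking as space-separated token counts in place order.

(re-executing from step 2 with the substitution; state before step 2: [1 0 4])
step 2 (fire a1): [1 3 5]
step 3 (fire a2): [4 3 4]
step 4 (fire a1): [4 6 5]
step 5 (fire a2): [7 6 4]
step 6 (fire a2): [10 6 3]
step 7 (fire a3): [10 6 4]
step 8 (fire a3): [10 6 5]

10 6 5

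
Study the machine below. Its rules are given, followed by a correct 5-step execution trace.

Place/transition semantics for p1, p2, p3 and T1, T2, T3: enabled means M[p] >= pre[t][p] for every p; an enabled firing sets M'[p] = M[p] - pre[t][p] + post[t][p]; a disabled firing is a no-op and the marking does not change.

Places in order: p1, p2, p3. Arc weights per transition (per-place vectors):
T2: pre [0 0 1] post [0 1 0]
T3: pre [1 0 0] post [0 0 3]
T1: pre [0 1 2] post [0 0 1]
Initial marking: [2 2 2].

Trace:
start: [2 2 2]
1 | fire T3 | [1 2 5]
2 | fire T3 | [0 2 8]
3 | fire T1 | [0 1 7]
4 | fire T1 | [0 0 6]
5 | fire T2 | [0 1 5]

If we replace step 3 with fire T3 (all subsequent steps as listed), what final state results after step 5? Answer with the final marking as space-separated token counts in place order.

(re-executing from step 3 with the substitution; state before step 3: [0 2 8])
3 | fire T3 | [0 2 8]
4 | fire T1 | [0 1 7]
5 | fire T2 | [0 2 6]

0 2 6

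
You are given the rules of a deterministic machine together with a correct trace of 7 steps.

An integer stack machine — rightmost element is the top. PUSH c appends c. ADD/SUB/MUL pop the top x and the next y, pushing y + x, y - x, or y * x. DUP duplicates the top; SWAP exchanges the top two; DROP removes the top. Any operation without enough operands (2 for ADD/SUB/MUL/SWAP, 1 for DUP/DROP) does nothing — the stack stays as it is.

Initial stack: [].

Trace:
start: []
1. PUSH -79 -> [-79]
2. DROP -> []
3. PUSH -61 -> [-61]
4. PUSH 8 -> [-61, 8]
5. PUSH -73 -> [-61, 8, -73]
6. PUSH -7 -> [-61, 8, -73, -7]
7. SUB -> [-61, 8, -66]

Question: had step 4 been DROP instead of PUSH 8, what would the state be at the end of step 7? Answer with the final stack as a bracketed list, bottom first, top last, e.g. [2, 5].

[-66]

(re-executing from step 4 with the substitution; state before step 4: [-61])
4. DROP -> []
5. PUSH -73 -> [-73]
6. PUSH -7 -> [-73, -7]
7. SUB -> [-66]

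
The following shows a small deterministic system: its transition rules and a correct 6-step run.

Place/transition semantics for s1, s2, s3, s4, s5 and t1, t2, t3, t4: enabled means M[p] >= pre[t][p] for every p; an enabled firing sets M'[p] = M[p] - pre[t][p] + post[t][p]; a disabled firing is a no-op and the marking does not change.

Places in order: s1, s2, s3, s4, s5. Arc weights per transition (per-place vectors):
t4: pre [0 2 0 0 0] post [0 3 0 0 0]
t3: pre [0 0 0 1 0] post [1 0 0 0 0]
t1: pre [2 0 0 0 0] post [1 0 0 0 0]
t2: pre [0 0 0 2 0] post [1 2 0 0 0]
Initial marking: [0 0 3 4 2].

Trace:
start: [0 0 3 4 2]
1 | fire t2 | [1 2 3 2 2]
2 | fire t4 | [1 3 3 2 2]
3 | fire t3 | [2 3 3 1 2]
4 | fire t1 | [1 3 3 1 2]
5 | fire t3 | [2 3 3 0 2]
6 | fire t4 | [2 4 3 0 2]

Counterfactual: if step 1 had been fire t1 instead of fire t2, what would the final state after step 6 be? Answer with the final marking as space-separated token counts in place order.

2 0 3 2 2

(re-executing from step 1 with the substitution; state before step 1: [0 0 3 4 2])
1 | fire t1 | [0 0 3 4 2]
2 | fire t4 | [0 0 3 4 2]
3 | fire t3 | [1 0 3 3 2]
4 | fire t1 | [1 0 3 3 2]
5 | fire t3 | [2 0 3 2 2]
6 | fire t4 | [2 0 3 2 2]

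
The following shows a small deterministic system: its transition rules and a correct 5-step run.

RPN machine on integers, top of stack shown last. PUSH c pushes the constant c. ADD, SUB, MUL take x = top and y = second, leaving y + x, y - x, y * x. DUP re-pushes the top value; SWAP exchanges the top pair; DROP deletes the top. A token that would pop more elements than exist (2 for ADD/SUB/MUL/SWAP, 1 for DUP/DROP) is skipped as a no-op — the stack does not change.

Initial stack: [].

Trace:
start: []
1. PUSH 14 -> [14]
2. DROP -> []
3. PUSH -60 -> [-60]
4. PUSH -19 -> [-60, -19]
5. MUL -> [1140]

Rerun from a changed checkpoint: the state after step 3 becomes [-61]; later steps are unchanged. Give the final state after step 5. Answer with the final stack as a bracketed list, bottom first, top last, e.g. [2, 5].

[1159]

state after step 3 := [-61]
4. PUSH -19 -> [-61, -19]
5. MUL -> [1159]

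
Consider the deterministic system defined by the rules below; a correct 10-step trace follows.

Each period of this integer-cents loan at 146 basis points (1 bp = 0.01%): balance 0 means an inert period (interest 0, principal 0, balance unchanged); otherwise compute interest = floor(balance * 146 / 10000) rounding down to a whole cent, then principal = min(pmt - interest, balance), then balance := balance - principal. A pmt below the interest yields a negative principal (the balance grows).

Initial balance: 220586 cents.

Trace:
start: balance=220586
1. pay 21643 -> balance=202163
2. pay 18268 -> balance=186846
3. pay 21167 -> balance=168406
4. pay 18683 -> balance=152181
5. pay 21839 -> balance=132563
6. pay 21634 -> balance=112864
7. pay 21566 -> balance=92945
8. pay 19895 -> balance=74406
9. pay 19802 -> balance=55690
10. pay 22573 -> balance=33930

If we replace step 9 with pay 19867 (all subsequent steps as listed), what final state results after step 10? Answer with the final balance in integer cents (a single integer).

33864

(re-executing from step 9 with the substitution; state before step 9: balance=74406)
9. pay 19867 -> balance=55625
10. pay 22573 -> balance=33864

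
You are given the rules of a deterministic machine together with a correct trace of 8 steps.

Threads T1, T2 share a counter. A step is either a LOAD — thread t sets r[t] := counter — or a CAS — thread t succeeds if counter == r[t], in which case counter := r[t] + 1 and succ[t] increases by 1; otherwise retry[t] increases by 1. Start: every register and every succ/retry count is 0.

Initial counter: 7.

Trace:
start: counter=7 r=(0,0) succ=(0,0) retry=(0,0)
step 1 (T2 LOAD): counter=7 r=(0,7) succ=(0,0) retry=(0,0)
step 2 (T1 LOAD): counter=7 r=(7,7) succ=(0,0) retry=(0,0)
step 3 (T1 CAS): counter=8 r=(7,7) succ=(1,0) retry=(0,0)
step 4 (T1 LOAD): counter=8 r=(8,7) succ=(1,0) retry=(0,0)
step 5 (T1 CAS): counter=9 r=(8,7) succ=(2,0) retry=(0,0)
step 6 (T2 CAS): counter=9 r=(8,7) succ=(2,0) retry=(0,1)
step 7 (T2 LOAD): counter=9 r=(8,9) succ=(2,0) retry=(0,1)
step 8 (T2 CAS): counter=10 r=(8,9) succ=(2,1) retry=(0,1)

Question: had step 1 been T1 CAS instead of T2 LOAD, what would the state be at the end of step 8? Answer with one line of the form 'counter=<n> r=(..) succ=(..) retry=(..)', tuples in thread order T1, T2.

counter=10 r=(8,9) succ=(2,1) retry=(1,1)

(re-executing from step 1 with the substitution; state before step 1: counter=7 r=(0,0) succ=(0,0) retry=(0,0))
step 1 (T1 CAS): counter=7 r=(0,0) succ=(0,0) retry=(1,0)
step 2 (T1 LOAD): counter=7 r=(7,0) succ=(0,0) retry=(1,0)
step 3 (T1 CAS): counter=8 r=(7,0) succ=(1,0) retry=(1,0)
step 4 (T1 LOAD): counter=8 r=(8,0) succ=(1,0) retry=(1,0)
step 5 (T1 CAS): counter=9 r=(8,0) succ=(2,0) retry=(1,0)
step 6 (T2 CAS): counter=9 r=(8,0) succ=(2,0) retry=(1,1)
step 7 (T2 LOAD): counter=9 r=(8,9) succ=(2,0) retry=(1,1)
step 8 (T2 CAS): counter=10 r=(8,9) succ=(2,1) retry=(1,1)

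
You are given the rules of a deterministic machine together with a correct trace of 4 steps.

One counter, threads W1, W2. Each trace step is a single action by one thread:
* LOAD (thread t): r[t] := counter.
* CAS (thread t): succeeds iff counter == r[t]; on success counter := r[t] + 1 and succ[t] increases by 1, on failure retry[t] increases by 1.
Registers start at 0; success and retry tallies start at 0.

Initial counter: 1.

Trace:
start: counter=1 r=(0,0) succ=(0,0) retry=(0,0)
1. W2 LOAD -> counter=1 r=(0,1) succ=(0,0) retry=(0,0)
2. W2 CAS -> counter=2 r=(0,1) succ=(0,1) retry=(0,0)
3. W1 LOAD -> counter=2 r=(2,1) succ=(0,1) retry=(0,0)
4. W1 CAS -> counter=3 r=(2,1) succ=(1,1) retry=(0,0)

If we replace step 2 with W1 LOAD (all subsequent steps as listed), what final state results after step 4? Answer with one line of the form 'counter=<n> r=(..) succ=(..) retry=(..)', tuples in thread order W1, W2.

(re-executing from step 2 with the substitution; state before step 2: counter=1 r=(0,1) succ=(0,0) retry=(0,0))
2. W1 LOAD -> counter=1 r=(1,1) succ=(0,0) retry=(0,0)
3. W1 LOAD -> counter=1 r=(1,1) succ=(0,0) retry=(0,0)
4. W1 CAS -> counter=2 r=(1,1) succ=(1,0) retry=(0,0)

counter=2 r=(1,1) succ=(1,0) retry=(0,0)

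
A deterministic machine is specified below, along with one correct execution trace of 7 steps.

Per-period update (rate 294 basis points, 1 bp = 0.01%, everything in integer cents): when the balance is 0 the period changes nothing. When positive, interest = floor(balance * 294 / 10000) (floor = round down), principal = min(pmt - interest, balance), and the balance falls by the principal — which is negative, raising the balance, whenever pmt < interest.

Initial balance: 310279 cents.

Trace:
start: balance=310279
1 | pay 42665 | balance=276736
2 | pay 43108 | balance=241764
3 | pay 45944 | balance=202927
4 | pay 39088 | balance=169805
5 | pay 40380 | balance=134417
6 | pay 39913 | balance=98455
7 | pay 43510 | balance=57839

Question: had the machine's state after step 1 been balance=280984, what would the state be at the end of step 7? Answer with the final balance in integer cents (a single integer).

62893

state after step 1 := balance=280984
2 | pay 43108 | balance=246136
3 | pay 45944 | balance=207428
4 | pay 39088 | balance=174438
5 | pay 40380 | balance=139186
6 | pay 39913 | balance=103365
7 | pay 43510 | balance=62893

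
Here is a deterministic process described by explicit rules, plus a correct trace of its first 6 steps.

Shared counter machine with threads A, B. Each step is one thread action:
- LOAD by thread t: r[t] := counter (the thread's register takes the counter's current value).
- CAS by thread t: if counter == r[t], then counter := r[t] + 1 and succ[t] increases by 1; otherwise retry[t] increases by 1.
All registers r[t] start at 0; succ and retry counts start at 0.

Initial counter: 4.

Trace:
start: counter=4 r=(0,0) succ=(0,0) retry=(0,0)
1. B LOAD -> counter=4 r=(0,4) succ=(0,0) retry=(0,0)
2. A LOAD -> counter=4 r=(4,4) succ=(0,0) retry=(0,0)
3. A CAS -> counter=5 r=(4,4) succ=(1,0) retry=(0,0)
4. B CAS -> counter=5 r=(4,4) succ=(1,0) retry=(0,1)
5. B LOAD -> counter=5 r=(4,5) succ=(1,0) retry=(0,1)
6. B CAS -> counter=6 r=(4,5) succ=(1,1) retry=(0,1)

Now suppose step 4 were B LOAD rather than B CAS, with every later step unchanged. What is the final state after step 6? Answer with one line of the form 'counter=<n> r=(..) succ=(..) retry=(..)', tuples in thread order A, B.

(re-executing from step 4 with the substitution; state before step 4: counter=5 r=(4,4) succ=(1,0) retry=(0,0))
4. B LOAD -> counter=5 r=(4,5) succ=(1,0) retry=(0,0)
5. B LOAD -> counter=5 r=(4,5) succ=(1,0) retry=(0,0)
6. B CAS -> counter=6 r=(4,5) succ=(1,1) retry=(0,0)

counter=6 r=(4,5) succ=(1,1) retry=(0,0)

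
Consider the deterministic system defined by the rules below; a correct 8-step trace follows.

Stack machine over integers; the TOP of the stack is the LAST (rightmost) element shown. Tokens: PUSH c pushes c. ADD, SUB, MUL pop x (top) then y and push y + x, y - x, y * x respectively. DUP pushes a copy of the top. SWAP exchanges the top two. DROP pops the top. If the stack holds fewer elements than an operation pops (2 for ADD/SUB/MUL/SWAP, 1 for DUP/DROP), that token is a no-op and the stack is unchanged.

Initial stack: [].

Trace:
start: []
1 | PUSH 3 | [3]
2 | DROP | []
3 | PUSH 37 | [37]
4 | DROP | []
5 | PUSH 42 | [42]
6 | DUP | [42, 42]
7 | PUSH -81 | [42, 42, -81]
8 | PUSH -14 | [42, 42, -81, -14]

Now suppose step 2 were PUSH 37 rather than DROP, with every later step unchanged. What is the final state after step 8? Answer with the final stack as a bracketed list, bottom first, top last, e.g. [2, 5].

(re-executing from step 2 with the substitution; state before step 2: [3])
2 | PUSH 37 | [3, 37]
3 | PUSH 37 | [3, 37, 37]
4 | DROP | [3, 37]
5 | PUSH 42 | [3, 37, 42]
6 | DUP | [3, 37, 42, 42]
7 | PUSH -81 | [3, 37, 42, 42, -81]
8 | PUSH -14 | [3, 37, 42, 42, -81, -14]

[3, 37, 42, 42, -81, -14]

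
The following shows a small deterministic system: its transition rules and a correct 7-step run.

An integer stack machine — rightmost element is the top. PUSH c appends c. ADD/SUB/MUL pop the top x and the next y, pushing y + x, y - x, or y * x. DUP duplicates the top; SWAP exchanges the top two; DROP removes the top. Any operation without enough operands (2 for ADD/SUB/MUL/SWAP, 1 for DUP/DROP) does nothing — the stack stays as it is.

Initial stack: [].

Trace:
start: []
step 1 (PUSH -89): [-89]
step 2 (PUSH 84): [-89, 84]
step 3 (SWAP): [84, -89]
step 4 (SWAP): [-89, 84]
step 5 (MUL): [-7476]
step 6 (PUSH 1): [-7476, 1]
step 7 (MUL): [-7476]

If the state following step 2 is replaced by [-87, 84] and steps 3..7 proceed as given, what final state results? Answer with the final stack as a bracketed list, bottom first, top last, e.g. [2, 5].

state after step 2 := [-87, 84]
step 3 (SWAP): [84, -87]
step 4 (SWAP): [-87, 84]
step 5 (MUL): [-7308]
step 6 (PUSH 1): [-7308, 1]
step 7 (MUL): [-7308]

[-7308]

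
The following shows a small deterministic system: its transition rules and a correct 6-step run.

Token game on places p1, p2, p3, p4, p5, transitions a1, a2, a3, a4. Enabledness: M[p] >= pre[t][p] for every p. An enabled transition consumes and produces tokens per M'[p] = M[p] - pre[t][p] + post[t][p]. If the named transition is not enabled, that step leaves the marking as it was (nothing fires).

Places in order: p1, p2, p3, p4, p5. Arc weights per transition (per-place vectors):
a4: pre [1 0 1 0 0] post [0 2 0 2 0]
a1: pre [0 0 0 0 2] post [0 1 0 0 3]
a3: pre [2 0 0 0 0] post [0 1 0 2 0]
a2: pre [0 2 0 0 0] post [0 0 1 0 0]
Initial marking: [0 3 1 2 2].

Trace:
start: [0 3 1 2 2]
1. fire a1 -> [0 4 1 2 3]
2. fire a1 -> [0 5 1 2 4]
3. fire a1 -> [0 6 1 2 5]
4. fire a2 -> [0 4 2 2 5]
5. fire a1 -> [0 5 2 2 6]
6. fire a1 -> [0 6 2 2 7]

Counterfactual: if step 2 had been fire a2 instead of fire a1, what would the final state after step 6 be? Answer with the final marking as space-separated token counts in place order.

0 3 3 2 6

(re-executing from step 2 with the substitution; state before step 2: [0 4 1 2 3])
2. fire a2 -> [0 2 2 2 3]
3. fire a1 -> [0 3 2 2 4]
4. fire a2 -> [0 1 3 2 4]
5. fire a1 -> [0 2 3 2 5]
6. fire a1 -> [0 3 3 2 6]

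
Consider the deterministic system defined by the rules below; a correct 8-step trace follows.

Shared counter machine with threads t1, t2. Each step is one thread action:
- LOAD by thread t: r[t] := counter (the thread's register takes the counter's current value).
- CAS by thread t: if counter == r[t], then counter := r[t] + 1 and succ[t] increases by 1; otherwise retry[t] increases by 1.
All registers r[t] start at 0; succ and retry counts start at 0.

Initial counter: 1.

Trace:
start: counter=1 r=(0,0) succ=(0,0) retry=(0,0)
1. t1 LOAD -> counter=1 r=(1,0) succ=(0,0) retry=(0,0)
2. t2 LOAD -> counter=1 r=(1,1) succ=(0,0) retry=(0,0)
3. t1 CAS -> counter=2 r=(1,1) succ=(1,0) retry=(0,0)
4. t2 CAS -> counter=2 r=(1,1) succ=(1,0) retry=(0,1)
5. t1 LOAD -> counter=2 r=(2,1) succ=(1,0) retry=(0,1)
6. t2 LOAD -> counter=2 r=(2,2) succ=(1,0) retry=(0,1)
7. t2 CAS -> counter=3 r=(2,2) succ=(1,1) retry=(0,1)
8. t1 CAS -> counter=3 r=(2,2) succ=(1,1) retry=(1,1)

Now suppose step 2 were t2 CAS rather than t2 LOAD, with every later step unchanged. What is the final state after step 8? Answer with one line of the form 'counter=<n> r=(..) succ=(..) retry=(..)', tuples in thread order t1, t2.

counter=3 r=(2,2) succ=(1,1) retry=(1,2)

(re-executing from step 2 with the substitution; state before step 2: counter=1 r=(1,0) succ=(0,0) retry=(0,0))
2. t2 CAS -> counter=1 r=(1,0) succ=(0,0) retry=(0,1)
3. t1 CAS -> counter=2 r=(1,0) succ=(1,0) retry=(0,1)
4. t2 CAS -> counter=2 r=(1,0) succ=(1,0) retry=(0,2)
5. t1 LOAD -> counter=2 r=(2,0) succ=(1,0) retry=(0,2)
6. t2 LOAD -> counter=2 r=(2,2) succ=(1,0) retry=(0,2)
7. t2 CAS -> counter=3 r=(2,2) succ=(1,1) retry=(0,2)
8. t1 CAS -> counter=3 r=(2,2) succ=(1,1) retry=(1,2)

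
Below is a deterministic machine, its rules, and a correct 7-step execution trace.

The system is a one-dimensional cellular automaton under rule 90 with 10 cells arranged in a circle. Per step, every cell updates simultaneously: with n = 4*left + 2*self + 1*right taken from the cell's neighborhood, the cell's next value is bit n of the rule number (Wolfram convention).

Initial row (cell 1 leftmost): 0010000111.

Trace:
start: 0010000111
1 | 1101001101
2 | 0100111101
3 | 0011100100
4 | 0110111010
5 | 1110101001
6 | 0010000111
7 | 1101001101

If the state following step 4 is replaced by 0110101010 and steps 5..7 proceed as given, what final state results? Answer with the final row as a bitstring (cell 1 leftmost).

state after step 4 := 0110101010
5 | 1110000001
6 | 0011000011
7 | 1111100111

1111100111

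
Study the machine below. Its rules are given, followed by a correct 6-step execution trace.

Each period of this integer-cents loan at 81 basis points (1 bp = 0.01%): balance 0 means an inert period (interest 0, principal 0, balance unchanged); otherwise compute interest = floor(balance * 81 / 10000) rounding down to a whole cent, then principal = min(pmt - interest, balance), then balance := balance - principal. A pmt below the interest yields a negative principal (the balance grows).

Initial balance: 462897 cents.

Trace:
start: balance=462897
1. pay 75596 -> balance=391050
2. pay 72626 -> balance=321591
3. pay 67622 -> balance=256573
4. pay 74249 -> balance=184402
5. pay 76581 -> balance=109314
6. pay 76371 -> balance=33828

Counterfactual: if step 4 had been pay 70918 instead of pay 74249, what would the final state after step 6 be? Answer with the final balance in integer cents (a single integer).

(re-executing from step 4 with the substitution; state before step 4: balance=256573)
4. pay 70918 -> balance=187733
5. pay 76581 -> balance=112672
6. pay 76371 -> balance=37213

37213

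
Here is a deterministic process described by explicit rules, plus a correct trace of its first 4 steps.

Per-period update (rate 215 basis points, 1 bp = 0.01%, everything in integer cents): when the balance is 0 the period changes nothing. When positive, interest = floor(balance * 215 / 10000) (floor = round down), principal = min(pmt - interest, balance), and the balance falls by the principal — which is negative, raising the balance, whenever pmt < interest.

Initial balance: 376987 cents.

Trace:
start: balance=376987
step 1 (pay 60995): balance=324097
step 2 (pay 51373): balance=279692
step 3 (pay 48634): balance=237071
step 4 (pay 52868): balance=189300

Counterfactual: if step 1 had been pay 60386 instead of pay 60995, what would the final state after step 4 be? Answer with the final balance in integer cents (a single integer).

(re-executing from step 1 with the substitution; state before step 1: balance=376987)
step 1 (pay 60386): balance=324706
step 2 (pay 51373): balance=280314
step 3 (pay 48634): balance=237706
step 4 (pay 52868): balance=189948

189948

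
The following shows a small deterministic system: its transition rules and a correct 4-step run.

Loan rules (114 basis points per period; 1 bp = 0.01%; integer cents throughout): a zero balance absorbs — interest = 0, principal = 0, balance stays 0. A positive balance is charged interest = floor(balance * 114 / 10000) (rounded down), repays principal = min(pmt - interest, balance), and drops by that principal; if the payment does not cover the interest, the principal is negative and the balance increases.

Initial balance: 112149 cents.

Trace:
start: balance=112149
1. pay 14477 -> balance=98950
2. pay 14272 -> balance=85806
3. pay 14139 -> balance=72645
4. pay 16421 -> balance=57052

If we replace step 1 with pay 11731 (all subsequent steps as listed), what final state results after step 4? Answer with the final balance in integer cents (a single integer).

(re-executing from step 1 with the substitution; state before step 1: balance=112149)
1. pay 11731 -> balance=101696
2. pay 14272 -> balance=88583
3. pay 14139 -> balance=75453
4. pay 16421 -> balance=59892

59892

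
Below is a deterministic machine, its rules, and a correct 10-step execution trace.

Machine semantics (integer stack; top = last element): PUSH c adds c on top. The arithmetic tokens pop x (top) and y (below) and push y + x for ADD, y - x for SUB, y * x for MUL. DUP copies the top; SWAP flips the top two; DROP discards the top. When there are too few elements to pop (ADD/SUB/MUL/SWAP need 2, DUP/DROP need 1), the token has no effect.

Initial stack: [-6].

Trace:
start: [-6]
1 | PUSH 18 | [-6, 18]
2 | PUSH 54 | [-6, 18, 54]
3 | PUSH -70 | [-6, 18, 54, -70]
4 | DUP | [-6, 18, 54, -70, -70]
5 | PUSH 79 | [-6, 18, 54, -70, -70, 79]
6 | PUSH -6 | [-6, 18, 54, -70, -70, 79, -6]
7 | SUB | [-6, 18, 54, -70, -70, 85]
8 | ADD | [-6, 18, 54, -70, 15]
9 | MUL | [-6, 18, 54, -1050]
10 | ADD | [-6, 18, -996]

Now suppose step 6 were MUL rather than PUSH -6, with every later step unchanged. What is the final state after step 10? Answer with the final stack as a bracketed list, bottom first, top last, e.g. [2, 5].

(re-executing from step 6 with the substitution; state before step 6: [-6, 18, 54, -70, -70, 79])
6 | MUL | [-6, 18, 54, -70, -5530]
7 | SUB | [-6, 18, 54, 5460]
8 | ADD | [-6, 18, 5514]
9 | MUL | [-6, 99252]
10 | ADD | [99246]

[99246]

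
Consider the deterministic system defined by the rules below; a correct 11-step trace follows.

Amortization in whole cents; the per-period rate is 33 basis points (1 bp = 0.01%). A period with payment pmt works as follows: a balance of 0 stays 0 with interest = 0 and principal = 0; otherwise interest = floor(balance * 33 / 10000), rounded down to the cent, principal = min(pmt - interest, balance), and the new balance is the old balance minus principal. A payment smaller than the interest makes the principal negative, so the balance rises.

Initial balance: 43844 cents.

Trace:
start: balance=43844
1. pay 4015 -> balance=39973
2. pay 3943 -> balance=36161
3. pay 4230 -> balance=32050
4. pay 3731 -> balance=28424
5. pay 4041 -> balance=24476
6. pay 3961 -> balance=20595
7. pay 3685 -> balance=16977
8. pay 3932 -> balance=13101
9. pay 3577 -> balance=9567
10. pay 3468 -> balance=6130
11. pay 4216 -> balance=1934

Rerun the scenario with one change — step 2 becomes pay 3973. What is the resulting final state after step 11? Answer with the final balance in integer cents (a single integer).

(re-executing from step 2 with the substitution; state before step 2: balance=39973)
2. pay 3973 -> balance=36131
3. pay 4230 -> balance=32020
4. pay 3731 -> balance=28394
5. pay 4041 -> balance=24446
6. pay 3961 -> balance=20565
7. pay 3685 -> balance=16947
8. pay 3932 -> balance=13070
9. pay 3577 -> balance=9536
10. pay 3468 -> balance=6099
11. pay 4216 -> balance=1903

1903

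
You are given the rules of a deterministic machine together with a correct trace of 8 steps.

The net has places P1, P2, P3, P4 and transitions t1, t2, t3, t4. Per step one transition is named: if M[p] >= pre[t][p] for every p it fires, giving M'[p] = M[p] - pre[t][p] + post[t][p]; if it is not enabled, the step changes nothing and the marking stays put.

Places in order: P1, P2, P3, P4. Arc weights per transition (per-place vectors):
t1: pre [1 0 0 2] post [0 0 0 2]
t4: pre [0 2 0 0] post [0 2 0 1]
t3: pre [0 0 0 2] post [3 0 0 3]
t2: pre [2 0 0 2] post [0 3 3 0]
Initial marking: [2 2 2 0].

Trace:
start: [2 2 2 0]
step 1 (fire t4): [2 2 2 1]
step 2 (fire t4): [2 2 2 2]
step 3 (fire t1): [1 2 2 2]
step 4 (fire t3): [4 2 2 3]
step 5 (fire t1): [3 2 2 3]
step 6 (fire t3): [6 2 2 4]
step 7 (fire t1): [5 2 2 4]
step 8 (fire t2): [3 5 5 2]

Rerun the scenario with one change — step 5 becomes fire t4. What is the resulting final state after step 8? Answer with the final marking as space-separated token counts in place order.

(re-executing from step 5 with the substitution; state before step 5: [4 2 2 3])
step 5 (fire t4): [4 2 2 4]
step 6 (fire t3): [7 2 2 5]
step 7 (fire t1): [6 2 2 5]
step 8 (fire t2): [4 5 5 3]

4 5 5 3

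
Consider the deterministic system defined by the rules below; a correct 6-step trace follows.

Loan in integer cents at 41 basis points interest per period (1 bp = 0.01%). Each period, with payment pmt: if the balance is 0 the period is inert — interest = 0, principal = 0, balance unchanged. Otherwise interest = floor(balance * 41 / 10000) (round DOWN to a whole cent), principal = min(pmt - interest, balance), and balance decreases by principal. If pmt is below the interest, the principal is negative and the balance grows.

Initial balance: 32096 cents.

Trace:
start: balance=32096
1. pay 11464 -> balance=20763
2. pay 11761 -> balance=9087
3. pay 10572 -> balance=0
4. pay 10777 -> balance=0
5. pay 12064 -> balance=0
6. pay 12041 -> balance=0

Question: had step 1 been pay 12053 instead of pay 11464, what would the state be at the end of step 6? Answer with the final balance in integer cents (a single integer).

(re-executing from step 1 with the substitution; state before step 1: balance=32096)
1. pay 12053 -> balance=20174
2. pay 11761 -> balance=8495
3. pay 10572 -> balance=0
4. pay 10777 -> balance=0
5. pay 12064 -> balance=0
6. pay 12041 -> balance=0

0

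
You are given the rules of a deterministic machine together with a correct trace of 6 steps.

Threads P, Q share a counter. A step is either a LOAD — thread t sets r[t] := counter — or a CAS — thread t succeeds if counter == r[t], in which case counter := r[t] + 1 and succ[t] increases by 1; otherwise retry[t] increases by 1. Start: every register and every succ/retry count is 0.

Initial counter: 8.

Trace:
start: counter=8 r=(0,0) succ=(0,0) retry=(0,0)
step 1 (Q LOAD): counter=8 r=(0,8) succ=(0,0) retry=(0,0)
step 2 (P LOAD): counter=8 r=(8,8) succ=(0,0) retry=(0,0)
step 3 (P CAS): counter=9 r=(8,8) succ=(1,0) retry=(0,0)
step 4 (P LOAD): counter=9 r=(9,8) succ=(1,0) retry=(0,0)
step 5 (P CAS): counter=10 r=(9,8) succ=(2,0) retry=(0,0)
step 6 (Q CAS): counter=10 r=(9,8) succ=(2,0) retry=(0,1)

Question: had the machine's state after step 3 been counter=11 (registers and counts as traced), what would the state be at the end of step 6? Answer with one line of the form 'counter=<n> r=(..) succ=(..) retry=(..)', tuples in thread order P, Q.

state after step 3 := counter=11 r=(8,8) succ=(1,0) retry=(0,0)
step 4 (P LOAD): counter=11 r=(11,8) succ=(1,0) retry=(0,0)
step 5 (P CAS): counter=12 r=(11,8) succ=(2,0) retry=(0,0)
step 6 (Q CAS): counter=12 r=(11,8) succ=(2,0) retry=(0,1)

counter=12 r=(11,8) succ=(2,0) retry=(0,1)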